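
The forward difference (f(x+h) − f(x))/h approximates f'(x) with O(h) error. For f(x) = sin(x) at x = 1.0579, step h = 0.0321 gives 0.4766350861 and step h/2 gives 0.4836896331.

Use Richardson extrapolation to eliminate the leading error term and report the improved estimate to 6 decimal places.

0.490744

r = 1, so 2^r = 2.
2^1 × A(h/2) = 0.9673792662; minus A(h) gives 0.4907441801.
Denominator 2 − 1 = 1.
Extrapolated: 0.4907441801 / 1 = 0.4907441801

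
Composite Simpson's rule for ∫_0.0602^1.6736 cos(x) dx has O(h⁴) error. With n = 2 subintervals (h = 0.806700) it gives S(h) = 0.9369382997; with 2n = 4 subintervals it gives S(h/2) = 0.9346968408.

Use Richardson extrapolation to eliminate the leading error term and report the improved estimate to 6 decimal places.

0.934547

Method order is 4; weight 2^4 = 16.
Numerator 16×A(h/2) − A(h) = 16×0.9346968408 − 0.9369382997 = 14.0182111531
Extrapolated: 14.0182111531 / 15 = 0.9345474102
Gap between inputs: 2.241e-03; correction applied: −0.0001494306.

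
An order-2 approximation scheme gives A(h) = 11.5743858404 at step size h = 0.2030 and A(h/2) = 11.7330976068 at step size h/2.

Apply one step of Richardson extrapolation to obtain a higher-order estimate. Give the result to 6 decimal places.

Order 2 gives 2^r = 4 and 2^r − 1 = 3.
A(h/2) − A(h) = 11.7330976068 − 11.5743858404 = 0.1587117664
Divide by 2^2 − 1 = 3: 0.1587117664/3 = 0.0529039221
R = A(h/2) + (A(h/2) − A(h))/3 = 11.7330976068 + 0.0529039221 = 11.7860015289
Gap between inputs: 1.587e-01; correction applied: +0.0529039221.

11.786002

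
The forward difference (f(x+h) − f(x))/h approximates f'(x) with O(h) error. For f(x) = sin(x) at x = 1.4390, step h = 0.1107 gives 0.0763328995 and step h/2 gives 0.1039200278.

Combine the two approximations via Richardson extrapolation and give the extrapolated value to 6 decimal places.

The method has order 1: 2^1 = 2.
Top: 2(0.1039200278) − (0.0763328995) = 0.1315071561
Extrapolated: 0.1315071561 / 1 = 0.1315071561

0.131507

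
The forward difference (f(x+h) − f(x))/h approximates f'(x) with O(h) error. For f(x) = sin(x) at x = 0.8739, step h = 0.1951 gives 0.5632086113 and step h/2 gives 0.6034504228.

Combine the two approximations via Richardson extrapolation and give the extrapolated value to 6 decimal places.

Method order is 1; weight 2^1 = 2.
2*0.6034504228 − 0.5632086113 = 0.6436922343
Denominator 2 − 1 = 1.
Extrapolated: 0.6436922343 / 1 = 0.6436922343
Shift from A(h/2): +0.0402418115.

0.643692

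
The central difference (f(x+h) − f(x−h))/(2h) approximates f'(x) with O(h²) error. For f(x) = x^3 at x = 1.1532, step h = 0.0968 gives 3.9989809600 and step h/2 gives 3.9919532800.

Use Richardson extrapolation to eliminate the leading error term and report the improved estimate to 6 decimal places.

With r = 2 the leading error scales as h^2, so the weight is 2^2 = 4.
Weighted: 15.9678131200 − 3.9989809600 = 11.9688321600
Denominator 4 − 1 = 3.
R = 11.9688321600/3 = 3.9896107200

3.989611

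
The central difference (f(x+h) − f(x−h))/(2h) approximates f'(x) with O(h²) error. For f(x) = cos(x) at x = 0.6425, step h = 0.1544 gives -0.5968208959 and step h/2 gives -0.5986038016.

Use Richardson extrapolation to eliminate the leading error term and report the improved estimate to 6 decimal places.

-0.599198

Method order is 2; weight 2^2 = 4.
Top: 4(-0.5986038016) − (-0.5968208959) = -1.7975943105
(-1.7975943105) ÷ 3 = -0.5991981035
Correction |R − A(h/2)| = 5.943e-04; gap |A(h/2) − A(h)| = 1.783e-03.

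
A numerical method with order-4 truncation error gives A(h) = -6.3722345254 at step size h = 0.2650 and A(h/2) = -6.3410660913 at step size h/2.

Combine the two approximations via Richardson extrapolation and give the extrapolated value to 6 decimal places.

-6.338988

r = 4, so 2^r = 16.
16*(-6.3410660913) = -101.4570574608; (-101.4570574608) − (-6.3722345254) = -95.0848229354
Extrapolated: (-95.0848229354) / 15 = -6.3389881957
Correction |R − A(h/2)| = 2.078e-03; gap |A(h/2) − A(h)| = 3.117e-02.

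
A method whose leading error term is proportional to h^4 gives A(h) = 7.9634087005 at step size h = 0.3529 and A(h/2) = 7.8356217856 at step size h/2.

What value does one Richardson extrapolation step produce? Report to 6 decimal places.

7.827103

Error is O(h^4); halving h shrinks it by 2^4 = 16.
Weighted: 125.3699485696 − 7.9634087005 = 117.4065398691
(16×7.8356217856 − 7.9634087005)/(16 − 1) = 7.8271026579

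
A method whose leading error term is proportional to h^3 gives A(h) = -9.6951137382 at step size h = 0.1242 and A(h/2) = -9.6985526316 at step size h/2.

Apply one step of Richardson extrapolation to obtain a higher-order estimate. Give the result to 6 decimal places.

-9.699044

The method has order 3: 2^3 = 8.
8*(-9.6985526316) − (-9.6951137382) = -67.8933073146
(-67.8933073146) ÷ 7 = -9.6990439021
Gap between inputs: 3.439e-03; correction applied: −0.0004912705.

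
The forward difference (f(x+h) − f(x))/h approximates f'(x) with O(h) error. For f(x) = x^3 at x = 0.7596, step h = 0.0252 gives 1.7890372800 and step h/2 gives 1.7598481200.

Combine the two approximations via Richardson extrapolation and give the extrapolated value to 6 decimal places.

With r = 1 the leading error scales as h^1, so the weight is 2^1 = 2.
Numerator 2×A(h/2) − A(h) = 2×1.7598481200 − 1.7890372800 = 1.7306589600
(2×1.7598481200 − 1.7890372800)/(2 − 1) = 1.7306589600

1.730659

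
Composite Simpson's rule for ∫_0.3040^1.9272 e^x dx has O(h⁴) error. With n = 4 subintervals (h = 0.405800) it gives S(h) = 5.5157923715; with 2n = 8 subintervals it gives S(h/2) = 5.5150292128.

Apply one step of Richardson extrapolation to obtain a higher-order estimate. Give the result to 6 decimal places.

The method has order 4: 2^4 = 16.
16*5.5150292128 = 88.2404674048; 88.2404674048 − 5.5157923715 = 82.7246750333
(16*5.5150292128 − 5.5157923715)/(16 − 1) = 5.5149783356
Correction |R − A(h/2)| = 5.088e-05; gap |A(h/2) − A(h)| = 7.632e-04.

5.514978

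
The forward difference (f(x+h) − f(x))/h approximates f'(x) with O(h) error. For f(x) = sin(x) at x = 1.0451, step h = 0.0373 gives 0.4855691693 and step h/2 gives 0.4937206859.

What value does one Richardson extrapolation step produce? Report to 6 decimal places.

0.501872

With r = 1 the leading error scales as h^1, so the weight is 2^1 = 2.
A(h/2) − A(h) = 0.4937206859 − 0.4855691693 = 0.0081515166
Correction (A(h/2) − A(h))/(2 − 1) = 0.0081515166/1 = 0.0081515166
R = 0.4937206859 + 0.0081515166 = 0.5018722025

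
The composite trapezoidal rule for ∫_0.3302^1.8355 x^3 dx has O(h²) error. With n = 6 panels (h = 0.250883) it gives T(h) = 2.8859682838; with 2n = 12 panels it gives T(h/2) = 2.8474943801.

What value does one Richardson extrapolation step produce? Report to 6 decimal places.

2.834670

r = 2: numerator weight 4, denominator 3.
4*2.8474943801 − 2.8859682838 = 8.5040092366
Denominator 4 − 1 = 3.
Result: 2.8346697455
Gap between inputs: 3.847e-02; correction applied: −0.0128246346.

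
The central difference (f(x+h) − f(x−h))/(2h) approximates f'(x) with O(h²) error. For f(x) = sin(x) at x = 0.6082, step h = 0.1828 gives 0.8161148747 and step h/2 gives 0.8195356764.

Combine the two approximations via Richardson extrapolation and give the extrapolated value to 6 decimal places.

0.820676

r = 2: numerator weight 4, denominator 3.
2^2×A(h/2) = 3.2781427056; minus A(h) gives 2.4620278309.
2.4620278309 ÷ 3 = 0.8206759436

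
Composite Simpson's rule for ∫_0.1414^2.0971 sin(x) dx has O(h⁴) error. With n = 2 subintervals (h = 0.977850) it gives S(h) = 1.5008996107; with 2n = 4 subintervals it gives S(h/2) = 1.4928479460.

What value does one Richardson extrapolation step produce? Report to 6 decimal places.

1.492311

Error is O(h^4); halving h shrinks it by 2^4 = 16.
Difference of the inputs: 1.4928479460 − 1.5008996107 = -0.0080516647
Correction (A(h/2) − A(h))/(16 − 1) = (-0.0080516647)/15 = -0.0005367776
R = 1.4928479460 − 0.0005367776 = 1.4923111684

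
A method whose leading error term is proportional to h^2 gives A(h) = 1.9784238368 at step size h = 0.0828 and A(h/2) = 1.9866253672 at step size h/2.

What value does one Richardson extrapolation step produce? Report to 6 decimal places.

1.989359

Order 2 gives 2^r = 4 and 2^r − 1 = 3.
Weighted: 7.9465014688 − 1.9784238368 = 5.9680776320
Divide by 2^2 − 1 = 3.
Extrapolated: 5.9680776320 / 3 = 1.9893592107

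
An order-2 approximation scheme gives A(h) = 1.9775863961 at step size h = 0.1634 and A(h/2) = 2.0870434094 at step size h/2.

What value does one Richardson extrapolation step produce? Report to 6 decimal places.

2.123529

With r = 2 the leading error scales as h^2, so the weight is 2^2 = 4.
4 × 2.0870434094 = 8.3481736376; 8.3481736376 − 1.9775863961 = 6.3705872415
R = 6.3705872415/3 = 2.1235290805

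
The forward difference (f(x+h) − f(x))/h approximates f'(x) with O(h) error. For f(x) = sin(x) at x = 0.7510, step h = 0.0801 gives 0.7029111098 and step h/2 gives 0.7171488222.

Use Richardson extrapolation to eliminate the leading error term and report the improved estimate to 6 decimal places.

Order 1 gives 2^r = 2 and 2^r − 1 = 1.
A(h/2) − A(h) = 0.7171488222 − 0.7029111098 = 0.0142377124
Divide by 2^1 − 1 = 1: 0.0142377124/1 = 0.0142377124
R = 0.7171488222 + 0.0142377124 = 0.7313865346

0.731387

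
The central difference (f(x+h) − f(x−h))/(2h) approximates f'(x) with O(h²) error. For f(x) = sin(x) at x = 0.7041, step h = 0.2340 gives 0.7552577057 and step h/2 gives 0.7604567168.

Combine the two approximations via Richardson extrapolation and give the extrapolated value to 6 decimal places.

0.762190

The method has order 2: 2^2 = 4.
Difference of the inputs: 0.7604567168 − 0.7552577057 = 0.0051990111
Correction (A(h/2) − A(h))/(4 − 1) = 0.0051990111/3 = 0.0017330037
R = A(h/2) + (A(h/2) − A(h))/3 = 0.7604567168 + 0.0017330037 = 0.7621897205
Correction |R − A(h/2)| = 1.733e-03; gap |A(h/2) − A(h)| = 5.199e-03.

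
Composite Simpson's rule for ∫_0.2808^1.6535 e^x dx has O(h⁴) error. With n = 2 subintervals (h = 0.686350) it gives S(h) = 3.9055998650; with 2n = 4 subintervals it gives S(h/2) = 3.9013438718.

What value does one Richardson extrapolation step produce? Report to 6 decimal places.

With r = 4 the leading error scales as h^4, so the weight is 2^4 = 16.
Numerator 16·A(h/2) − A(h) = 16·3.9013438718 − 3.9055998650 = 58.5159020838
Divide by 2^4 − 1 = 15.
58.5159020838 ÷ 15 = 3.9010601389
Gap between inputs: 4.256e-03; correction applied: −0.0002837329.

3.901060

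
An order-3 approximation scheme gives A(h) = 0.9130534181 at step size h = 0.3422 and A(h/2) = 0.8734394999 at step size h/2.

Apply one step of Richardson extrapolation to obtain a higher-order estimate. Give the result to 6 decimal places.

0.867780

Leading term ∝ h^3; use weight 8 = 2^3.
8 × 0.8734394999 = 6.9875159992; subtract 0.9130534181 → 6.0744625811
Extrapolated: 6.0744625811 / 7 = 0.8677803687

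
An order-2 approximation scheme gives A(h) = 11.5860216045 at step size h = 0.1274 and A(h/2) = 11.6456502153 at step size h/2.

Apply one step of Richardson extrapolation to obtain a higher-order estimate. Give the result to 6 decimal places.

Error is O(h^2); halving h shrinks it by 2^2 = 4.
4 × 11.6456502153 = 46.5826008612; 46.5826008612 − 11.5860216045 = 34.9965792567
R = 34.9965792567/3 = 11.6655264189

11.665526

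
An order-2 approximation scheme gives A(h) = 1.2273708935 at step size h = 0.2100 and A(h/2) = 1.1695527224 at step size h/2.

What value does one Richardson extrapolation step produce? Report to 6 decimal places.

1.150280

The method has order 2: 2^2 = 4.
4×1.1695527224 = 4.6782108896; subtract 1.2273708935 → 3.4508399961
Divide by 2^2 − 1 = 3.
R = 3.4508399961/3 = 1.1502799987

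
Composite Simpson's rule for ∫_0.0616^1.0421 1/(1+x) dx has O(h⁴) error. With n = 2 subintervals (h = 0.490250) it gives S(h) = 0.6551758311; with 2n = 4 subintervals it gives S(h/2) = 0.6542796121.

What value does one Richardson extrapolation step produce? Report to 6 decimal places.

0.654220

With r = 4 the leading error scales as h^4, so the weight is 2^4 = 16.
Difference of the inputs: 0.6542796121 − 0.6551758311 = -0.0008962190
Divide by 2^4 − 1 = 15: (-0.0008962190)/15 = -0.0000597479
R = 0.6542796121 − 0.0000597479 = 0.6542198642
Correction |R − A(h/2)| = 5.975e-05; gap |A(h/2) − A(h)| = 8.962e-04.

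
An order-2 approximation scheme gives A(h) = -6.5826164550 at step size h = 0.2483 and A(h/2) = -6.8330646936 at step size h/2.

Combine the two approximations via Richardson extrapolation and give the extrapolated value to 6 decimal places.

The method has order 2: 2^2 = 4.
Top: 4(-6.8330646936) − (-6.5826164550) = -20.7496423194
(-20.7496423194) ÷ 3 = -6.9165474398
Correction |R − A(h/2)| = 8.348e-02; gap |A(h/2) − A(h)| = 2.504e-01.

-6.916547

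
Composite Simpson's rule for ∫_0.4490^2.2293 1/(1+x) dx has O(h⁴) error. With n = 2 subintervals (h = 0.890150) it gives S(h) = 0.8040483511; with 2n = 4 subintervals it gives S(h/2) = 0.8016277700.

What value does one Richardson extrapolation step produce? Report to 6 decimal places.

0.801466

r = 4, so 2^r = 16.
16*0.8016277700 = 12.8260443200; subtract 0.8040483511 → 12.0219959689
(16*0.8016277700 − 0.8040483511)/(16 − 1) = 0.8014663979
Shift from A(h/2): −0.0001613721.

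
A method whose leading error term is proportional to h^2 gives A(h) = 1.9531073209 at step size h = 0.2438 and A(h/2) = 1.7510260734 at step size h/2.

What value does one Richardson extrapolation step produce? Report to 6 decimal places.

1.683666

Method order is 2; weight 2^2 = 4.
Weighted: 7.0041042936 − 1.9531073209 = 5.0509969727
(4 × 1.7510260734 − 1.9531073209)/(4 − 1) = 1.6836656576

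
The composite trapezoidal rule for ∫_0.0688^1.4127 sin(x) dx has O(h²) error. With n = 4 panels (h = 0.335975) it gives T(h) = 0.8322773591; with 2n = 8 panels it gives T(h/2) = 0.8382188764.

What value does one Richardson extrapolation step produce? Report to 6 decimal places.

0.840199

The method has order 2: 2^2 = 4.
4*0.8382188764 − 0.8322773591 = 2.5205981465
R = 2.5205981465/3 = 0.8401993822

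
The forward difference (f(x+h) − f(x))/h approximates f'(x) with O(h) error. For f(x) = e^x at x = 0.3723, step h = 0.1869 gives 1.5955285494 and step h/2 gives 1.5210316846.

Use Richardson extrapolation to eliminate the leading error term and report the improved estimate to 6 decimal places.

1.446535

Method order is 1; weight 2^1 = 2.
2*1.5210316846 = 3.0420633692; 3.0420633692 − 1.5955285494 = 1.4465348198
Denominator 2 − 1 = 1.
(2*1.5210316846 − 1.5955285494)/(2 − 1) = 1.4465348198
Correction |R − A(h/2)| = 7.450e-02; gap |A(h/2) − A(h)| = 7.450e-02.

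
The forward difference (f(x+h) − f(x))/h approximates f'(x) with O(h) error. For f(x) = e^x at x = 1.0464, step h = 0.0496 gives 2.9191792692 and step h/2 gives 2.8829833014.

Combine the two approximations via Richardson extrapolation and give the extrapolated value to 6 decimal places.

2.846787

With r = 1 the leading error scales as h^1, so the weight is 2^1 = 2.
2^1 × A(h/2) = 5.7659666028; minus A(h) gives 2.8467873336.
R = 2.8467873336/1 = 2.8467873336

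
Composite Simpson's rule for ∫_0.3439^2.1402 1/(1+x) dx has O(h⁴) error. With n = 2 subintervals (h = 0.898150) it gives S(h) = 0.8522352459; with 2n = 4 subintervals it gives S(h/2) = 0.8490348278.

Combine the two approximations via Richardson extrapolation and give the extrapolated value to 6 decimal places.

Method order is 4; weight 2^4 = 16.
16*0.8490348278 − 0.8522352459 = 12.7323219989
(16*0.8490348278 − 0.8522352459)/(16 − 1) = 0.8488214666
Gap between inputs: 3.200e-03; correction applied: −0.0002133612.

0.848821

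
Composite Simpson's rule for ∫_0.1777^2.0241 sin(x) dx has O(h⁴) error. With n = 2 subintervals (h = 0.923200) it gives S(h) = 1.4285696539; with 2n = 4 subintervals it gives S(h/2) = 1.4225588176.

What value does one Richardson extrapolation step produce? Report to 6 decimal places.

1.422158

The method has order 4: 2^4 = 16.
Weighted: 22.7609410816 − 1.4285696539 = 21.3323714277
Divide by 2^4 − 1 = 15.
Result: 1.4221580952
Shift from A(h/2): −0.0004007224.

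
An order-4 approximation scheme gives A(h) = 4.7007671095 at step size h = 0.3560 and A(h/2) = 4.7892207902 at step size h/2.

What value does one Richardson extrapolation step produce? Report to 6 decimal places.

4.795118

r = 4: numerator weight 16, denominator 15.
Numerator 16·A(h/2) − A(h) = 16·4.7892207902 − 4.7007671095 = 71.9267655337
71.9267655337 ÷ 15 = 4.7951177022
Gap between inputs: 8.845e-02; correction applied: +0.0058969120.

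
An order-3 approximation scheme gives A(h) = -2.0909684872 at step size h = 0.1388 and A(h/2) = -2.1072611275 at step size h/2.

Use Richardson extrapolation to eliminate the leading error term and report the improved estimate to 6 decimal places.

Method order is 3; weight 2^3 = 8.
8*(-2.1072611275) = -16.8580890200; (-16.8580890200) − (-2.0909684872) = -14.7671205328
R = (-14.7671205328)/7 = -2.1095886475

-2.109589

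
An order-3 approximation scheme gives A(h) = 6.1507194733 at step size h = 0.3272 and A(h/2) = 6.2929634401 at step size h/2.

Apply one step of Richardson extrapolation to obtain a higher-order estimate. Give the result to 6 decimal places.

6.313284

Error is O(h^3); halving h shrinks it by 2^3 = 8.
8*6.2929634401 = 50.3437075208; 50.3437075208 − 6.1507194733 = 44.1929880475
44.1929880475 ÷ 7 = 6.3132840068
Correction |R − A(h/2)| = 2.032e-02; gap |A(h/2) − A(h)| = 1.422e-01.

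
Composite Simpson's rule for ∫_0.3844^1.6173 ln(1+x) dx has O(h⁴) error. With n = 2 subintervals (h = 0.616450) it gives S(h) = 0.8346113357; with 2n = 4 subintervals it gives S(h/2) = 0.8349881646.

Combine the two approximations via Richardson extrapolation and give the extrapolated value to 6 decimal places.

r = 4, so 2^r = 16.
16·0.8349881646 − 0.8346113357 = 12.5251992979
Denominator 16 − 1 = 15.
12.5251992979 ÷ 15 = 0.8350132865
Gap between inputs: 3.768e-04; correction applied: +0.0000251219.

0.835013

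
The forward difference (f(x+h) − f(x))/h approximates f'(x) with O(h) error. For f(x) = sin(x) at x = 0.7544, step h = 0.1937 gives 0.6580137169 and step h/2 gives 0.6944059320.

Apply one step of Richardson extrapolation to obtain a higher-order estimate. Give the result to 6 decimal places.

With r = 1 the leading error scales as h^1, so the weight is 2^1 = 2.
Weighted: 1.3888118640 − 0.6580137169 = 0.7307981471
Divide by 2^1 − 1 = 1.
So the Richardson estimate is 0.7307981471.

0.730798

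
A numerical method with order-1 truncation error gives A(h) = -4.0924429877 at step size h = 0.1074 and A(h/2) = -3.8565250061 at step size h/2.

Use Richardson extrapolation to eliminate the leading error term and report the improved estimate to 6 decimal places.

The method has order 1: 2^1 = 2.
2×(-3.8565250061) = -7.7130500122; subtract (-4.0924429877) → -3.6206070245
Divide by 2^1 − 1 = 1.
Result: -3.6206070245
Correction |R − A(h/2)| = 2.359e-01; gap |A(h/2) − A(h)| = 2.359e-01.

-3.620607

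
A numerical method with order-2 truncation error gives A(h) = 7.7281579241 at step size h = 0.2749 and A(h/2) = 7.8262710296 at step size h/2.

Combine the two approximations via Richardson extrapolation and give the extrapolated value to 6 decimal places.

Leading term ∝ h^2; use weight 4 = 2^2.
4*7.8262710296 = 31.3050841184; 31.3050841184 − 7.7281579241 = 23.5769261943
R = 23.5769261943/3 = 7.8589753981

7.858975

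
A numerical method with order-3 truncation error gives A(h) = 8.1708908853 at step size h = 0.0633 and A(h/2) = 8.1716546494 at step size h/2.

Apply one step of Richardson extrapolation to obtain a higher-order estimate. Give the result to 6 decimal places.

8.171764

Method order is 3; weight 2^3 = 8.
Difference of the inputs: 8.1716546494 − 8.1708908853 = 0.0007637641
Correction (A(h/2) − A(h))/(8 − 1) = 0.0007637641/7 = 0.0001091092
R = 8.1716546494 + 0.0001091092 = 8.1717637586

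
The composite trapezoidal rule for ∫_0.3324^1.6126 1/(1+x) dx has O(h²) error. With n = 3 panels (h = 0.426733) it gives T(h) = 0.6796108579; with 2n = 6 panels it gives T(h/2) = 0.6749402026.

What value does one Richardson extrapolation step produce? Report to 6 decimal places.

0.673383

Error is O(h^2); halving h shrinks it by 2^2 = 4.
Weighted: 2.6997608104 − 0.6796108579 = 2.0201499525
Divide by 2^2 − 1 = 3.
So the Richardson estimate is 0.6733833175.
Shift from A(h/2): −0.0015568851.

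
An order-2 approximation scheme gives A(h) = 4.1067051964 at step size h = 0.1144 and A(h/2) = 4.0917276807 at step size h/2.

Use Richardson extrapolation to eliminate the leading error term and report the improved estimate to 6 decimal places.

4.086735

Order 2 gives 2^r = 4 and 2^r − 1 = 3.
Top: 4(4.0917276807) − (4.1067051964) = 12.2602055264
Denominator 4 − 1 = 3.
So the Richardson estimate is 4.0867351755.
Correction |R − A(h/2)| = 4.993e-03; gap |A(h/2) − A(h)| = 1.498e-02.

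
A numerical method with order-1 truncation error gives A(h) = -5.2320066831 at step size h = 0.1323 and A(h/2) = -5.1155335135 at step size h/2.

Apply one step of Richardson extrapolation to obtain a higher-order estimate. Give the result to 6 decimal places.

-4.999060

Leading term ∝ h^1; use weight 2 = 2^1.
Difference of the inputs: -5.1155335135 − (-5.2320066831) = 0.1164731696
Correction (A(h/2) − A(h))/(2 − 1) = 0.1164731696/1 = 0.1164731696
R = A(h/2) + (A(h/2) − A(h))/1 = -5.1155335135 + 0.1164731696 = -4.9990603439
Gap between inputs: 1.165e-01; correction applied: +0.1164731696.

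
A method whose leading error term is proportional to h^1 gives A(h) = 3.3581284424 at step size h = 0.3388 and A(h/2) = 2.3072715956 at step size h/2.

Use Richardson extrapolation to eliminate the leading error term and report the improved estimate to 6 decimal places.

1.256415

r = 1, so 2^r = 2.
Weighted: 4.6145431912 − 3.3581284424 = 1.2564147488
Extrapolated: 1.2564147488 / 1 = 1.2564147488
Shift from A(h/2): −1.0508568468.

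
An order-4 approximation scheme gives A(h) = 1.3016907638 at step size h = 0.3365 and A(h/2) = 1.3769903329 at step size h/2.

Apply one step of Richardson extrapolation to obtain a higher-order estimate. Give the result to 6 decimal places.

Order 4 gives 2^r = 16 and 2^r − 1 = 15.
Top: 16(1.3769903329) − (1.3016907638) = 20.7301545626
20.7301545626 ÷ 15 = 1.3820103042
Gap between inputs: 7.530e-02; correction applied: +0.0050199713.

1.382010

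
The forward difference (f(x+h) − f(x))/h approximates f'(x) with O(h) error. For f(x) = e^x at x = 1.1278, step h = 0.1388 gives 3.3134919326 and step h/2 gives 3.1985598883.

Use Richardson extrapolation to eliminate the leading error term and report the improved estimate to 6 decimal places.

3.083628

Leading term ∝ h^1; use weight 2 = 2^1.
2 × 3.1985598883 − 3.3134919326 = 3.0836278440
3.0836278440 ÷ 1 = 3.0836278440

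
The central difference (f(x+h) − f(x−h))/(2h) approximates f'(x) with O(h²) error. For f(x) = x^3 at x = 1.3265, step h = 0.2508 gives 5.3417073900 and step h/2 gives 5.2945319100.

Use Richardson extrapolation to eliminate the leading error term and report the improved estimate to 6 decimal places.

Leading term ∝ h^2; use weight 4 = 2^2.
4·5.2945319100 = 21.1781276400; 21.1781276400 − 5.3417073900 = 15.8364202500
Denominator 4 − 1 = 3.
R = 15.8364202500/3 = 5.2788067500

5.278807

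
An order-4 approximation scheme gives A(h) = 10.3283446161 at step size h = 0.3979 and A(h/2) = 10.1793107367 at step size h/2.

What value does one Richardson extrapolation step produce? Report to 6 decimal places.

Error is O(h^4); halving h shrinks it by 2^4 = 16.
Top: 16(10.1793107367) − (10.3283446161) = 152.5406271711
Denominator 16 − 1 = 15.
Extrapolated: 152.5406271711 / 15 = 10.1693751447
Gap between inputs: 1.490e-01; correction applied: −0.0099355920.

10.169375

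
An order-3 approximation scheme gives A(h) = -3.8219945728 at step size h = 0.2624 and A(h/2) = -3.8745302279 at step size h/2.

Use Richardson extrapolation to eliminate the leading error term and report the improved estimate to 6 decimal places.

-3.882035

Leading term ∝ h^3; use weight 8 = 2^3.
8·(-3.8745302279) = -30.9962418232; (-30.9962418232) − (-3.8219945728) = -27.1742472504
Extrapolated: (-27.1742472504) / 7 = -3.8820353215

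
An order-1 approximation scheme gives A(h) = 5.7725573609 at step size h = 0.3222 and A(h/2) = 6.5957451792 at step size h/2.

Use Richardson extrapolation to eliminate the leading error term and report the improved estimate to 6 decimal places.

Method order is 1; weight 2^1 = 2.
2^1·A(h/2) = 13.1914903584; minus A(h) gives 7.4189329975.
Extrapolated: 7.4189329975 / 1 = 7.4189329975
Gap between inputs: 8.232e-01; correction applied: +0.8231878183.

7.418933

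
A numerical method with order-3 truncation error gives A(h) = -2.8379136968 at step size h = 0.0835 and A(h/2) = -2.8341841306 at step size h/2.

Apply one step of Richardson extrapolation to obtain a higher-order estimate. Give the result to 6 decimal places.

r = 3: numerator weight 8, denominator 7.
Top: 8(-2.8341841306) − (-2.8379136968) = -19.8355593480
Extrapolated: (-19.8355593480) / 7 = -2.8336513354
Gap between inputs: 3.730e-03; correction applied: +0.0005327952.

-2.833651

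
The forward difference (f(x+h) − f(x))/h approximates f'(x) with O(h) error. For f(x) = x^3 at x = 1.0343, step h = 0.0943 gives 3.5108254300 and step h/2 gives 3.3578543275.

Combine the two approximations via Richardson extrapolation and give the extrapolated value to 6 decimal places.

r = 1: numerator weight 2, denominator 1.
2 × 3.3578543275 = 6.7157086550; subtract 3.5108254300 → 3.2048832250
Divide by 2^1 − 1 = 1.
So the Richardson estimate is 3.2048832250.
Shift from A(h/2): −0.1529711025.

3.204883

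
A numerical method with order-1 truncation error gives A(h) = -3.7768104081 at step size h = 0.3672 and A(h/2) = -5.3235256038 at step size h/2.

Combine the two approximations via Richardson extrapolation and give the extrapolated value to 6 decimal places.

-6.870241

r = 1: numerator weight 2, denominator 1.
2·(-5.3235256038) = -10.6470512076; (-10.6470512076) − (-3.7768104081) = -6.8702407995
(-6.8702407995) ÷ 1 = -6.8702407995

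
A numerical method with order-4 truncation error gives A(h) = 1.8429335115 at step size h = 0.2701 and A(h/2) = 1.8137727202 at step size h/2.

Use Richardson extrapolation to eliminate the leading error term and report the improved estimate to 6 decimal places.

1.811829

Method order is 4; weight 2^4 = 16.
A(h/2) − A(h) = 1.8137727202 − 1.8429335115 = -0.0291607913
Correction (A(h/2) − A(h))/(16 − 1) = (-0.0291607913)/15 = -0.0019440528
R = A(h/2) + (A(h/2) − A(h))/15 = 1.8137727202 − 0.0019440528 = 1.8118286674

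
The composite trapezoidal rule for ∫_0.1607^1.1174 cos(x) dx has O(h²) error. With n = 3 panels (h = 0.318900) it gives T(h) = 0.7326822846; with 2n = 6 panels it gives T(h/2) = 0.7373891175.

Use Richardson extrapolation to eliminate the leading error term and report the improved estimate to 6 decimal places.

0.738958

r = 2, so 2^r = 4.
4×0.7373891175 = 2.9495564700; subtract 0.7326822846 → 2.2168741854
R = 2.2168741854/3 = 0.7389580618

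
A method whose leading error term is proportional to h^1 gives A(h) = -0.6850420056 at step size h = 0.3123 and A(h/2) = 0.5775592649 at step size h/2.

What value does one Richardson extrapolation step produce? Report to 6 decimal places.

r = 1: numerator weight 2, denominator 1.
Top: 2(0.5775592649) − (-0.6850420056) = 1.8401605354
1.8401605354 ÷ 1 = 1.8401605354

1.840161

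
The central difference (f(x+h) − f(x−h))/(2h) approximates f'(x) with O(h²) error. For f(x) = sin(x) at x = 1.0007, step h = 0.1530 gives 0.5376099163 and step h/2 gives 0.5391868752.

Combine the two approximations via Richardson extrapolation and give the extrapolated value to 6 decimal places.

Order 2 gives 2^r = 4 and 2^r − 1 = 3.
4 × 0.5391868752 = 2.1567475008; subtract 0.5376099163 → 1.6191375845
Divide by 2^2 − 1 = 3.
R = 1.6191375845/3 = 0.5397125282

0.539713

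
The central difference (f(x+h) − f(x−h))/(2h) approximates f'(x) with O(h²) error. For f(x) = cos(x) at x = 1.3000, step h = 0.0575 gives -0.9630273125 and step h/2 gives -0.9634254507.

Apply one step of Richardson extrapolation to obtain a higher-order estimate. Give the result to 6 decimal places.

With r = 2 the leading error scales as h^2, so the weight is 2^2 = 4.
4×(-0.9634254507) = -3.8537018028; (-3.8537018028) − (-0.9630273125) = -2.8906744903
(4×(-0.9634254507) − (-0.9630273125))/(4 − 1) = -0.9635581634
Shift from A(h/2): −0.0001327127.

-0.963558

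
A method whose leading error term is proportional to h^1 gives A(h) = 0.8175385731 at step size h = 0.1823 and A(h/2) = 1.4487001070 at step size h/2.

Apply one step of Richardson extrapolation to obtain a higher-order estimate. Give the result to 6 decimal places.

2.079862

With r = 1 the leading error scales as h^1, so the weight is 2^1 = 2.
2^1*A(h/2) = 2.8974002140; minus A(h) gives 2.0798616409.
Divide by 2^1 − 1 = 1.
Result: 2.0798616409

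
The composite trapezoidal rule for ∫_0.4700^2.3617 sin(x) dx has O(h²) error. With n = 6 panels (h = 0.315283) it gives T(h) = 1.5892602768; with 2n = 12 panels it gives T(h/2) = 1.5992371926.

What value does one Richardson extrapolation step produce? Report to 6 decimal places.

r = 2: numerator weight 4, denominator 3.
Top: 4(1.5992371926) − (1.5892602768) = 4.8076884936
R = 4.8076884936/3 = 1.6025628312

1.602563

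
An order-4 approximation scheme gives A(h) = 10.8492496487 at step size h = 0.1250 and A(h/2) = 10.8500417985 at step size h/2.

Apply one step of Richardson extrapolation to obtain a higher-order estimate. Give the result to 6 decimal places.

r = 4, so 2^r = 16.
Numerator 16 × A(h/2) − A(h) = 16 × 10.8500417985 − 10.8492496487 = 162.7514191273
Extrapolated: 162.7514191273 / 15 = 10.8500946085

10.850095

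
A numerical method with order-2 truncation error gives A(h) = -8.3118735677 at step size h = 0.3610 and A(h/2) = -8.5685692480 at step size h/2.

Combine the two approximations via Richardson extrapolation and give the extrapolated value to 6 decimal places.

-8.654134

r = 2, so 2^r = 4.
Weighted: (-34.2742769920) − (-8.3118735677) = -25.9624034243
Denominator 4 − 1 = 3.
Extrapolated: (-25.9624034243) / 3 = -8.6541344748
Gap between inputs: 2.567e-01; correction applied: −0.0855652268.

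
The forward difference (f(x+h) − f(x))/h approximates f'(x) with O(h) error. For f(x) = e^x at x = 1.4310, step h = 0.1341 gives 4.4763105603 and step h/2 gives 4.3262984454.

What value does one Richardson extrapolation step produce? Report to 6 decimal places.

4.176286

Method order is 1; weight 2^1 = 2.
2·4.3262984454 = 8.6525968908; subtract 4.4763105603 → 4.1762863305
4.1762863305 ÷ 1 = 4.1762863305
Correction |R − A(h/2)| = 1.500e-01; gap |A(h/2) − A(h)| = 1.500e-01.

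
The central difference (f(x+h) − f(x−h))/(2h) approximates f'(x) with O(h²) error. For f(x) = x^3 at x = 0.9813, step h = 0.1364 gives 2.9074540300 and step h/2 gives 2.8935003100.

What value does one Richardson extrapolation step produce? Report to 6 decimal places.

Leading term ∝ h^2; use weight 4 = 2^2.
Numerator 4·A(h/2) − A(h) = 4·2.8935003100 − 2.9074540300 = 8.6665472100
Extrapolated: 8.6665472100 / 3 = 2.8888490700
Shift from A(h/2): −0.0046512400.

2.888849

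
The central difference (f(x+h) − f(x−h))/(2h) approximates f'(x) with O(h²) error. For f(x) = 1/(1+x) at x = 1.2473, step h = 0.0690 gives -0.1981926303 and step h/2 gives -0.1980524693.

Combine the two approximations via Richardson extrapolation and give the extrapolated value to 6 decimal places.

-0.198006

Order 2 gives 2^r = 4 and 2^r − 1 = 3.
Weighted: (-0.7922098772) − (-0.1981926303) = -0.5940172469
Divide by 2^2 − 1 = 3.
So the Richardson estimate is -0.1980057490.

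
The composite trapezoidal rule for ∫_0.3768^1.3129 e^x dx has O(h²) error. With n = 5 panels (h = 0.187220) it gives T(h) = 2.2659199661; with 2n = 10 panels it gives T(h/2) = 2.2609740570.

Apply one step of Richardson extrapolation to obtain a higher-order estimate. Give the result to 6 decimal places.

2.259325

Error is O(h^2); halving h shrinks it by 2^2 = 4.
Weighted: 9.0438962280 − 2.2659199661 = 6.7779762619
Divide by 2^2 − 1 = 3.
6.7779762619 ÷ 3 = 2.2593254206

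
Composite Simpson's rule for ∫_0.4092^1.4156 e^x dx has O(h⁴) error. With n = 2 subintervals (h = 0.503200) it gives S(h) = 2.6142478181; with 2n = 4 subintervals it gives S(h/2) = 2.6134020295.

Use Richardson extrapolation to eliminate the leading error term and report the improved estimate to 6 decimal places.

2.613346

With r = 4 the leading error scales as h^4, so the weight is 2^4 = 16.
16·2.6134020295 = 41.8144324720; 41.8144324720 − 2.6142478181 = 39.2001846539
Denominator 16 − 1 = 15.
Extrapolated: 39.2001846539 / 15 = 2.6133456436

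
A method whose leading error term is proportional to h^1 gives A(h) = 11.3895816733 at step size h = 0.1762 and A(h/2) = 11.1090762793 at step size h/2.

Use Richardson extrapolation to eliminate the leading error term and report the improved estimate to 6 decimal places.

10.828571

Error is O(h^1); halving h shrinks it by 2^1 = 2.
Weighted: 22.2181525586 − 11.3895816733 = 10.8285708853
Divide by 2^1 − 1 = 1.
Extrapolated: 10.8285708853 / 1 = 10.8285708853
Correction |R − A(h/2)| = 2.805e-01; gap |A(h/2) − A(h)| = 2.805e-01.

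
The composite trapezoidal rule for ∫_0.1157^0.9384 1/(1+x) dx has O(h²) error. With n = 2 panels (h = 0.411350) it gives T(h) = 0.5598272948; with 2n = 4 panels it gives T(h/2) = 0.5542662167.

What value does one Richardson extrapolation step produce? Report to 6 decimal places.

0.552413

r = 2: numerator weight 4, denominator 3.
4·0.5542662167 = 2.2170648668; 2.2170648668 − 0.5598272948 = 1.6572375720
R = 1.6572375720/3 = 0.5524125240
Shift from A(h/2): −0.0018536927.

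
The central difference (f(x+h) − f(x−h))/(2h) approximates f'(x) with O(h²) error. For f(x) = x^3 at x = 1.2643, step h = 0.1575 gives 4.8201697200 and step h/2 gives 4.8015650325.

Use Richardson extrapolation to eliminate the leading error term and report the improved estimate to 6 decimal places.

Order 2 gives 2^r = 4 and 2^r − 1 = 3.
Weighted: 19.2062601300 − 4.8201697200 = 14.3860904100
R = 14.3860904100/3 = 4.7953634700

4.795363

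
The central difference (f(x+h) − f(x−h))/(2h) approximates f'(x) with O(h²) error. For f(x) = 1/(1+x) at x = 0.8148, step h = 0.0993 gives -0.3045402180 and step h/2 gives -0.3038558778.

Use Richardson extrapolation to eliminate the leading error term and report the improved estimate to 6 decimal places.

The method has order 2: 2^2 = 4.
A(h/2) − A(h) = -0.3038558778 − (-0.3045402180) = 0.0006843402
Divide by 2^2 − 1 = 3: 0.0006843402/3 = 0.0002281134
R = A(h/2) + (A(h/2) − A(h))/3 = -0.3038558778 + 0.0002281134 = -0.3036277644
Gap between inputs: 6.843e-04; correction applied: +0.0002281134.

-0.303628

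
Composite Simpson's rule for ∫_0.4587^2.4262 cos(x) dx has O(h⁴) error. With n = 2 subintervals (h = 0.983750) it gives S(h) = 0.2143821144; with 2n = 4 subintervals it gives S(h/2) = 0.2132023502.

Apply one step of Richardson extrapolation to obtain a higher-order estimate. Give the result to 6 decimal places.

0.213124

r = 4, so 2^r = 16.
16×0.2132023502 = 3.4112376032; subtract 0.2143821144 → 3.1968554888
Denominator 16 − 1 = 15.
(16×0.2132023502 − 0.2143821144)/(16 − 1) = 0.2131236993
Gap between inputs: 1.180e-03; correction applied: −0.0000786509.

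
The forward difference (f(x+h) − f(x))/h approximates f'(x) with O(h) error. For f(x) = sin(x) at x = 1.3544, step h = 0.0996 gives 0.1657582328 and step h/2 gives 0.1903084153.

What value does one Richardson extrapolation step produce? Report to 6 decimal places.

Error is O(h^1); halving h shrinks it by 2^1 = 2.
Difference of the inputs: 0.1903084153 − 0.1657582328 = 0.0245501825
Divide by 2^1 − 1 = 1: 0.0245501825/1 = 0.0245501825
R = A(h/2) + (A(h/2) − A(h))/1 = 0.1903084153 + 0.0245501825 = 0.2148585978

0.214859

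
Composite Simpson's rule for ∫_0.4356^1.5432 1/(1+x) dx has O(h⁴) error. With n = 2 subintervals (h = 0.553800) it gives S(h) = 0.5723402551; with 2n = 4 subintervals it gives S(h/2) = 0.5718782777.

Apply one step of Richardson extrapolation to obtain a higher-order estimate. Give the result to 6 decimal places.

With r = 4 the leading error scales as h^4, so the weight is 2^4 = 16.
Weighted: 9.1500524432 − 0.5723402551 = 8.5777121881
Denominator 16 − 1 = 15.
Result: 0.5718474792
Shift from A(h/2): −0.0000307985.

0.571847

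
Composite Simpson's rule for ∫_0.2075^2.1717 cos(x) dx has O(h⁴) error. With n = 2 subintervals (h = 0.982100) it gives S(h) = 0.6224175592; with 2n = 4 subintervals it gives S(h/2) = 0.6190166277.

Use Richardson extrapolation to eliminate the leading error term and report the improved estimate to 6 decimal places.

Error is O(h^4); halving h shrinks it by 2^4 = 16.
16 × 0.6190166277 = 9.9042660432; 9.9042660432 − 0.6224175592 = 9.2818484840
R = 9.2818484840/15 = 0.6187898989
Gap between inputs: 3.401e-03; correction applied: −0.0002267288.

0.618790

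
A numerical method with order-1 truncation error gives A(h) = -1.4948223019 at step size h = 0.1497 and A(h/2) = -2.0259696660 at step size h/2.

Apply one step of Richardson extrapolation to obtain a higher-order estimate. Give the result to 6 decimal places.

-2.557117

The method has order 1: 2^1 = 2.
Top: 2(-2.0259696660) − (-1.4948223019) = -2.5571170301
Extrapolated: (-2.5571170301) / 1 = -2.5571170301
Gap between inputs: 5.311e-01; correction applied: −0.5311473641.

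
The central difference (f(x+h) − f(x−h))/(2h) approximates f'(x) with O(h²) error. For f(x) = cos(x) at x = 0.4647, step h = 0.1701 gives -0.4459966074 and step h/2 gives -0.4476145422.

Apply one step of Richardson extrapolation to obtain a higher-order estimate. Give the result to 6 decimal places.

-0.448154

r = 2: numerator weight 4, denominator 3.
4*(-0.4476145422) − (-0.4459966074) = -1.3444615614
R = (-1.3444615614)/3 = -0.4481538538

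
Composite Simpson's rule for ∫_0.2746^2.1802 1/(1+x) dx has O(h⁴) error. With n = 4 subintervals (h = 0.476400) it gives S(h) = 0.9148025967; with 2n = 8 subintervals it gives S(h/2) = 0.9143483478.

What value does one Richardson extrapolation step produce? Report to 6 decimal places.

The method has order 4: 2^4 = 16.
Difference of the inputs: 0.9143483478 − 0.9148025967 = -0.0004542489
Divide by 2^4 − 1 = 15: (-0.0004542489)/15 = -0.0000302833
R = 0.9143483478 − 0.0000302833 = 0.9143180645
Shift from A(h/2): −0.0000302833.

0.914318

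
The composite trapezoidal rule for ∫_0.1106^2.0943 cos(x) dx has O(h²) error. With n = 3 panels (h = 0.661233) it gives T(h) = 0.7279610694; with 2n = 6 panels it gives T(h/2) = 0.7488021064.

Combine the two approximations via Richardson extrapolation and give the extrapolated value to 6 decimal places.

0.755749

With r = 2 the leading error scales as h^2, so the weight is 2^2 = 4.
Numerator 4·A(h/2) − A(h) = 4·0.7488021064 − 0.7279610694 = 2.2672473562
Divide by 2^2 − 1 = 3.
Extrapolated: 2.2672473562 / 3 = 0.7557491187
Shift from A(h/2): +0.0069470123.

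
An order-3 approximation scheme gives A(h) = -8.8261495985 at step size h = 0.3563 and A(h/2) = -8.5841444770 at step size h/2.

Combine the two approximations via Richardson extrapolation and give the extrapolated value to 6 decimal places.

Leading term ∝ h^3; use weight 8 = 2^3.
8·(-8.5841444770) − (-8.8261495985) = -59.8470062175
Divide by 2^3 − 1 = 7.
Extrapolated: (-59.8470062175) / 7 = -8.5495723168
Correction |R − A(h/2)| = 3.457e-02; gap |A(h/2) − A(h)| = 2.420e-01.

-8.549572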